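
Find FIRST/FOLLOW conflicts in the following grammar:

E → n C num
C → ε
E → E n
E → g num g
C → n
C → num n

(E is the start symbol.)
Yes. C → num n with FOLLOW(C) on { 'num' }

A FIRST/FOLLOW conflict occurs when a non-terminal N has a nullable alternative N → β (β ⇒* ε) and another alternative N → α with FIRST(α) ∩ FOLLOW(N) ≠ ∅: on such a lookahead the parser cannot decide between expanding α and letting N vanish via β.

Nullable non-terminals: C.

C: nullable alternative(s) C → ε; FOLLOW(C) = { 'num' }
  C → ε: FIRST \ {ε} = { } — this is the only nullable alternative, skip
  C → n: FIRST \ {ε} = { 'n' } — disjoint from FOLLOW(C)
  C → num n: FIRST \ {ε} = { 'num' } — overlaps FOLLOW(C) on { 'num' }: CONFLICT

E has no nullable alternative, so no FIRST/FOLLOW check is needed there.

So the grammar has 1 FIRST/FOLLOW conflict (marked CONFLICT above).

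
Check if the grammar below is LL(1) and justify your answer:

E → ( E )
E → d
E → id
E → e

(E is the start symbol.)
A grammar is LL(1) if for each non-terminal N with multiple productions, the predict sets of those productions are pairwise disjoint, where PREDICT(N → α) = (FIRST(α) \ {ε}) ∪ (FOLLOW(N) if α ⇒* ε).

For E:
  PREDICT(E → '(' E ')') = { '(' }
  PREDICT(E → d) = { 'd' }
  PREDICT(E → id) = { 'id' }
  PREDICT(E → e) = { 'e' }

All predict sets are disjoint. The grammar IS LL(1).

Answer: Yes, the grammar is LL(1).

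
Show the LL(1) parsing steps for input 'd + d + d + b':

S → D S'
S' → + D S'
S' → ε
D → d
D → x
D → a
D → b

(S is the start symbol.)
Stack is shown with the top on the left.

Stack     Input            Action
---------------------------------
S $       d + d + d + b $  output S → D S'
D S' $    d + d + d + b $  output D → d
d S' $    d + d + d + b $  match 'd'
S' $      + d + d + b $    output S' → + D S'
+ D S' $  + d + d + b $    match '+'
D S' $    d + d + b $      output D → d
d S' $    d + d + b $      match 'd'
S' $      + d + b $        output S' → + D S'
+ D S' $  + d + b $        match '+'
D S' $    d + b $          output D → d
d S' $    d + b $          match 'd'
S' $      + b $            output S' → + D S'
+ D S' $  + b $            match '+'
D S' $    b $              output D → b
b S' $    b $              match 'b'
S' $      $                output S' → ε
$         $                accept

The string is accepted.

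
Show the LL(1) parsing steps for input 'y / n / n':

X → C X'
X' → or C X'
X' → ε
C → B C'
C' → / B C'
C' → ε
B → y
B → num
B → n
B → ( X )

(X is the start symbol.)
LL(1) parsing maintains a stack (initially the start symbol over $) and the input. At each step: if the stack top is a terminal, match it against the current input token; if it is a non-terminal N, replace it with the RHS of M[N, lookahead] (the unique production whose predict set contains the lookahead).

Stack is shown with the top on the left.

Stack        Input        Action
--------------------------------
X $          y / n / n $  output X → C X'
C X' $       y / n / n $  output C → B C'
B C' X' $    y / n / n $  output B → y
y C' X' $    y / n / n $  match 'y'
C' X' $      / n / n $    output C' → / B C'
/ B C' X' $  / n / n $    match '/'
B C' X' $    n / n $      output B → n
n C' X' $    n / n $      match 'n'
C' X' $      / n $        output C' → / B C'
/ B C' X' $  / n $        match '/'
B C' X' $    n $          output B → n
n C' X' $    n $          match 'n'
C' X' $      $            output C' → ε
X' $         $            output X' → ε
$            $            accept

The string is accepted.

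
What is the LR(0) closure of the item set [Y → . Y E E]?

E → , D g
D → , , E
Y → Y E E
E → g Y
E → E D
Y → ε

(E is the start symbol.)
{ [Y → . Y E E], [Y → .] }

To compute CLOSURE, for each item [A → α.Bβ] where B is a non-terminal, add [B → .γ] for all productions B → γ; repeat for the newly added items until nothing changes.

Start with: [Y → . Y E E]
  [Y → . Y E E] has the dot before Y: add [Y → .]
No further items can be added.

CLOSURE = { [Y → . Y E E], [Y → .] }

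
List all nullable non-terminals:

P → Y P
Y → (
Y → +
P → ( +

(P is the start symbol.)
None

There are no ε-productions, so no non-terminal can derive ε.
No non-terminals are nullable.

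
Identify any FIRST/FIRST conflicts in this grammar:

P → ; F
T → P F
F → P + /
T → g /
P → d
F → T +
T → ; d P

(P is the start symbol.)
FIRST sets of the non-terminals at (or reachable through a nullable prefix from) the front of some alternative:
  FIRST(P) = { ';', 'd' }
  FIRST(T) = { ';', 'd', 'g' }

Productions for P:
  P → ; F: FIRST = { ';' }
  P → d: FIRST = { 'd' }
Productions for T:
  T → P F: FIRST = { ';', 'd' }
  T → g /: FIRST = { 'g' }
  T → ; d P: FIRST = { ';' }
Productions for F:
  F → P + /: FIRST = { ';', 'd' }
  F → T +: FIRST = { ';', 'd', 'g' }

Conflict for T: T → P F and T → ; d P
  Overlap: { ';' }
Conflict for F: F → P + / and F → T +
  Overlap: { ';', 'd' }

Answer: Yes. T → P F / T → ';' d P on { ';' }; F → P '+' '/' / F → T '+' on { ';', 'd' }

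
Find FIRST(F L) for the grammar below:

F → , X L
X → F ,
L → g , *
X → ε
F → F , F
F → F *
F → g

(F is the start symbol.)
{ ',', 'g' }

FIRST sets of the non-terminals involved (from the grammar, by fixed-point iteration):
  FIRST(F) = { ',', 'g' }

To compute FIRST(F L), process the symbols left to right:
Symbol F is a non-terminal. Add FIRST(F) \ {ε} = { ',', 'g' }
F is not nullable (ε ∉ FIRST(F)), so stop here.
FIRST(F L) = { ',', 'g' }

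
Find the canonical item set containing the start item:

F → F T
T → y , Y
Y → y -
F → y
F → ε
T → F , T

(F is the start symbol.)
First, augment the grammar with F' → F
I₀ = CLOSURE({ [F' → . F] }):
  [F' → . F] has the dot before F: add [F → . F T], [F → . y], [F → .]
No further items can be added.

I₀ = { [F → . F T], [F → . y], [F → .], [F' → . F] }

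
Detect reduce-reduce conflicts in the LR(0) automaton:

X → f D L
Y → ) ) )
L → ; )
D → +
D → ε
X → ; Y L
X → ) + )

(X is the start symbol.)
Augment with X' → X and build the canonical LR(0) collection (I0 = CLOSURE({[X' → . X]}), then GOTO on every symbol after a dot until no new states appear). It has 17 states:
  I0: { [X → . ) + )], [X → . ; Y L], [X → . f D L], [X' → . X] }  — shift
  I1: { [X → ) . + )] }  — shift
  I2: { [X → ; . Y L], [Y → . ) ) )] }  — shift
  I3: { [X' → X .] }  — accept
  I4: { [D → . +], [D → .], [X → f . D L] }  — shift, reduce
  I5: { [D → + .] }  — reduce
  I6: { [L → . ; )], [X → f D . L] }  — shift
  I7: { [L → ; . )] }  — shift
  I8: { [X → f D L .] }  — reduce
  I9: { [L → ; ) .] }  — reduce
  I10: { [Y → ) . ) )] }  — shift
  I11: { [L → . ; )], [X → ; Y . L] }  — shift
  I12: { [X → ; Y L .] }  — reduce
  I13: { [Y → ) ) . )] }  — shift
  I14: { [Y → ) ) ) .] }  — reduce
  I15: { [X → ) + . )] }  — shift
  I16: { [X → ) + ) .] }  — reduce

No state contains more than one complete item.

Answer: No reduce-reduce conflicts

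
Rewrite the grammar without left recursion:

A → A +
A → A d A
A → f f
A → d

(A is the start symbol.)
A is directly left-recursive. The standard transformation for
  A → A α₁ | ... | A α_m | β₁ | ... | β_n
is
  A  → β₁ A' | ... | β_n A'
  A' → α₁ A' | ... | α_m A' | ε

A → f f becomes A → f f A'
A → d becomes A → d A'
A → A + becomes A' → + A'
A → A d A becomes A' → d A A'
Add A' → ε

Resulting grammar:
A → f f A'
A → d A'
A' → + A'
A' → d A A'
A' → ε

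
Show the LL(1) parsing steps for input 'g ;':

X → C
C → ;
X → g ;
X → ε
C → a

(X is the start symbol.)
LL(1) parsing maintains a stack (initially the start symbol over $) and the input. At each step: if the stack top is a terminal, match it against the current input token; if it is a non-terminal N, replace it with the RHS of M[N, lookahead] (the unique production whose predict set contains the lookahead).

Stack is shown with the top on the left.

Stack  Input  Action
--------------------
X $    g ; $  output X → g ;
g ; $  g ; $  match 'g'
; $    ; $    match ';'
$      $      accept

The string is accepted.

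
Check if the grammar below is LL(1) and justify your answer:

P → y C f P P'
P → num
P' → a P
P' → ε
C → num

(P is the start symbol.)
No. Predict set conflict for P': { 'a' }

Relevant sets:
  FOLLOW(P') = { $, 'a' }

For P:
  PREDICT(P → y C f P P') = { 'y' }
  PREDICT(P → num) = { 'num' }
For P':
  PREDICT(P' → a P) = { 'a' }
  PREDICT(P' → ε) = { $, 'a' }
C has a single production, so nothing to check there.

Conflict found: Predict set conflict for P': { 'a' }
The grammar is NOT LL(1).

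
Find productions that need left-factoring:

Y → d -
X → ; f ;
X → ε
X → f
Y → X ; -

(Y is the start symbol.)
No, left-factoring is not needed

Left-factoring is needed when two productions for the same non-terminal
share a common prefix on the right-hand side.

Productions for Y:
  Y → d -
  Y → X ; -
Productions for X:
  X → ; f ;
  X → ε
  X → f

No common prefixes found.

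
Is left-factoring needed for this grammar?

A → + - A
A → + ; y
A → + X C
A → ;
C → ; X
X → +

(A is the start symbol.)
Left-factoring is needed when two productions for the same non-terminal
share a common prefix on the right-hand side.

Productions for A:
  A → + - A
  A → + ; y
  A → + X C
  A → ;

Found common prefix '+' in productions for A

Answer: Yes, A has productions with common prefix '+'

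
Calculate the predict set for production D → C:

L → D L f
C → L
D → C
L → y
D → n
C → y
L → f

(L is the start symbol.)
{ 'f', 'n', 'y' }

PREDICT(D → C) = (FIRST(RHS) \ {ε}) ∪ (FOLLOW(D) if ε ∈ FIRST(RHS), i.e. RHS ⇒* ε)
FIRST(C) = { 'f', 'n', 'y' }
FIRST(C) = { 'f', 'n', 'y' }
ε ∉ FIRST(C), so FOLLOW(D) is not added.
PREDICT(D → C) = { 'f', 'n', 'y' }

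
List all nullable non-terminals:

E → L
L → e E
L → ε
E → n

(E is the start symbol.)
A non-terminal is nullable if it can derive ε (the empty string): either it has an ε-production, or it has a production whose right-hand side consists entirely of nullable non-terminals.

ε-productions: L → ε
So L is immediately nullable.
E → L: every symbol on the right is nullable, so E is nullable too.
Every non-terminal is now nullable.
Nullable = { 'E', 'L' }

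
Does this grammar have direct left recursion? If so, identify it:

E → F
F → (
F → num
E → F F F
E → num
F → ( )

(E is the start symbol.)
No direct left recursion

Direct left recursion occurs when N → N α for some non-terminal N (the right-hand side begins with the left-hand side itself).

E → F: starts with F
F → (: starts with '('
F → num: starts with num
E → F F F: starts with F
E → num: starts with num
F → ( ): starts with '('

No direct left recursion found.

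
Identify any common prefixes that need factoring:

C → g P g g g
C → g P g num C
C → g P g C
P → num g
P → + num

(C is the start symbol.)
Left-factoring is needed when two productions for the same non-terminal
share a common prefix on the right-hand side.

Productions for C:
  C → g P g g g
  C → g P g num C
  C → g P g C
Productions for P:
  P → num g
  P → + num

Found common prefix 'g P g' in productions for C

Answer: Yes, C has productions with common prefix 'g P g'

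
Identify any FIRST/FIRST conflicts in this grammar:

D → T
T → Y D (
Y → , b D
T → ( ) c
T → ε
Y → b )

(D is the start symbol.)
No FIRST/FIRST conflicts.

FIRST sets of the non-terminals at (or reachable through a nullable prefix from) the front of some alternative:
  FIRST(Y) = { ',', 'b' }

Productions for T:
  T → Y D (: FIRST = { ',', 'b' }
  T → ( ) c: FIRST = { '(' }
  T → ε: FIRST = { ε }
Productions for Y:
  Y → , b D: FIRST = { ',' }
  Y → b ): FIRST = { 'b' }
D has only one production, so no FIRST/FIRST conflict is possible there.

All alternatives of each non-terminal have pairwise disjoint FIRST sets.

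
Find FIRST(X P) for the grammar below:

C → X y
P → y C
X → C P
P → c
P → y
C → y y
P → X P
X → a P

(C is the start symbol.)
FIRST sets of the non-terminals involved (from the grammar, by fixed-point iteration):
  FIRST(X) = { 'a', 'y' }

To compute FIRST(X P), process the symbols left to right:
Symbol X is a non-terminal. Add FIRST(X) \ {ε} = { 'a', 'y' }
X is not nullable (ε ∉ FIRST(X)), so stop here.
FIRST(X P) = { 'a', 'y' }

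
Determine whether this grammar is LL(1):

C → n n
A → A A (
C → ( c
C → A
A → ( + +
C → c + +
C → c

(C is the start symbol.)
A grammar is LL(1) if for each non-terminal N with multiple productions, the predict sets of those productions are pairwise disjoint, where PREDICT(N → α) = (FIRST(α) \ {ε}) ∪ (FOLLOW(N) if α ⇒* ε).

Relevant sets:
  FIRST(A) = { '(' }

For C:
  PREDICT(C → n n) = { 'n' }
  PREDICT(C → '(' c) = { '(' }
  PREDICT(C → A) = { '(' }
  PREDICT(C → c '+' '+') = { 'c' }
  PREDICT(C → c) = { 'c' }
For A:
  PREDICT(A → A A '(') = { '(' }
  PREDICT(A → '(' '+' '+') = { '(' }

Conflict found: Predict set conflict for C: { '(' }
The grammar is NOT LL(1).

Answer: No. Predict set conflict for C: { '(' }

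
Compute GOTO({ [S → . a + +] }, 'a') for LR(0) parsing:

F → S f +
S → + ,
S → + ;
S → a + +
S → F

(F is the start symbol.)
{ [S → a . + +] }

GOTO(I, 'a') = CLOSURE({ [A → αX.β] : [A → α.Xβ] ∈ I, X = 'a' })

Items with dot before 'a', with the dot advanced:
  [S → . a + +] → [S → a . + +]
Closure adds nothing (no advanced item has the dot before a non-terminal).

GOTO = { [S → a . + +] }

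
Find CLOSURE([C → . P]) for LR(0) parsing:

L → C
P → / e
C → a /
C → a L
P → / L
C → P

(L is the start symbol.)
To compute CLOSURE, for each item [A → α.Bβ] where B is a non-terminal, add [B → .γ] for all productions B → γ; repeat for the newly added items until nothing changes.

Start with: [C → . P]
  [C → . P] has the dot before P: add [P → . / e], [P → . / L]
No further items can be added.

CLOSURE = { [C → . P], [P → . / L], [P → . / e] }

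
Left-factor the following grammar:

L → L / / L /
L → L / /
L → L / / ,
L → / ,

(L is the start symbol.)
Left-factoring transforms A → αβ₁ | αβ₂ into A → αA' and A' → β₁ | β₂
(α is the longest common prefix among the alternatives). Repeat until
no nonterminal has two alternatives with a common prefix.

Round 1: L has alternatives sharing prefix 'L / /'. Introduce L': L → L / / L'
  Add: L' → L /
  Add: L' → ε
  Add: L' → ,

No remaining common prefixes — done.

Resulting grammar:
L → L / / L'
L' → L /
L' → ε
L' → ,
L → / ,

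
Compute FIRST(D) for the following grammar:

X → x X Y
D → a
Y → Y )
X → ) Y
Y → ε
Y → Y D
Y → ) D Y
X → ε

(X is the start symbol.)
{ 'a' }

To compute FIRST(D), examine every production with D on the left-hand side, reading each right-hand side left to right until a non-nullable symbol is reached.

From D → a:
  - a is a terminal: add 'a' and stop

Collecting: FIRST(D) = { 'a' }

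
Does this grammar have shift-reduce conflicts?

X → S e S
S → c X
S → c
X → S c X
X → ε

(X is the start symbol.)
A shift-reduce conflict occurs when an LR(0) state has both:
  - a complete (reduce) item [A → α .] (dot at the end), and
  - a shift item [B → β . c γ] (dot before a terminal).

Augment with X' → X and build the canonical LR(0) collection (I0 = CLOSURE({[X' → . X]}), then GOTO on every symbol after a dot until no new states appear). It has 9 states:
  I0: { [S → . c X], [S → . c], [X → . S c X], [X → . S e S], [X → .], [X' → . X] }  — shift, reduce
  I1: { [X → S . c X], [X → S . e S] }  — shift
  I2: { [X' → X .] }  — accept
  I3: { [S → . c X], [S → . c], [S → c . X], [S → c .], [X → . S c X], [X → . S e S], [X → .] }  — shift, 2 reduces
  I4: { [S → c X .] }  — reduce
  I5: { [S → . c X], [S → . c], [X → . S c X], [X → . S e S], [X → .], [X → S c . X] }  — shift, reduce
  I6: { [S → . c X], [S → . c], [X → S e . S] }  — shift
  I7: { [X → S e S .] }  — reduce
  I8: { [X → S c X .] }  — reduce

I0 contains reduce item [X → .] and shift items [S → . c], [S → . c X] — shift-reduce conflict.
I3 contains reduce items [S → c .], [X → .] and shift items [S → . c], [S → . c X] — shift-reduce conflict.
I5 contains reduce item [X → .] and shift items [S → . c], [S → . c X] — shift-reduce conflict.

Answer: Yes — I0: [X → .] vs [S → . c]; I3: [S → c .] vs [S → . c]; I5: [X → .] vs [S → . c]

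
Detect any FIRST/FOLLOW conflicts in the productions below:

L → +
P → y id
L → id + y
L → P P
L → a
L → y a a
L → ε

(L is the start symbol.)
No FIRST/FOLLOW conflicts.

A FIRST/FOLLOW conflict occurs when a non-terminal N has a nullable alternative N → β (β ⇒* ε) and another alternative N → α with FIRST(α) ∩ FOLLOW(N) ≠ ∅: on such a lookahead the parser cannot decide between expanding α and letting N vanish via β.

Nullable non-terminals: L.
FIRST sets used below: FIRST(P) = { 'y' }

L: nullable alternative(s) L → ε; FOLLOW(L) = { $ }
  L → +: FIRST \ {ε} = { '+' } — disjoint from FOLLOW(L)
  L → id + y: FIRST \ {ε} = { 'id' } — disjoint from FOLLOW(L)
  L → P P: FIRST \ {ε} = { 'y' } — disjoint from FOLLOW(L)
  L → a: FIRST \ {ε} = { 'a' } — disjoint from FOLLOW(L)
  L → y a a: FIRST \ {ε} = { 'y' } — disjoint from FOLLOW(L)
  L → ε: FIRST \ {ε} = { } — this is the only nullable alternative, skip

P has no nullable alternative, so no FIRST/FOLLOW check is needed there.

No FIRST/FOLLOW conflicts found.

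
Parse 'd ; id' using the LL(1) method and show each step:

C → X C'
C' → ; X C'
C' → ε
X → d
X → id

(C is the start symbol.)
LL(1) parsing maintains a stack (initially the start symbol over $) and the input. At each step: if the stack top is a terminal, match it against the current input token; if it is a non-terminal N, replace it with the RHS of M[N, lookahead] (the unique production whose predict set contains the lookahead).

Stack is shown with the top on the left.

Stack     Input     Action
--------------------------
C $       d ; id $  output C → X C'
X C' $    d ; id $  output X → d
d C' $    d ; id $  match 'd'
C' $      ; id $    output C' → ; X C'
; X C' $  ; id $    match ';'
X C' $    id $      output X → id
id C' $   id $      match 'id'
C' $      $         output C' → ε
$         $         accept

The string is accepted.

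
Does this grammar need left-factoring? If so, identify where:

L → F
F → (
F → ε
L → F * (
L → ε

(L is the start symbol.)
Yes, L has productions with common prefix 'F'

Left-factoring is needed when two productions for the same non-terminal
share a common prefix on the right-hand side.

Productions for L:
  L → F
  L → F * (
  L → ε
Productions for F:
  F → (
  F → ε

Found common prefix 'F' in productions for L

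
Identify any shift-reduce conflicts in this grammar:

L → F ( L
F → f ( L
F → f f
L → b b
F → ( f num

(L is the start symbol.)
Augment with L' → L and build the canonical LR(0) collection (I0 = CLOSURE({[L' → . L]}), then GOTO on every symbol after a dot until no new states appear). It has 14 states:
  I0: { [F → . ( f num], [F → . f ( L], [F → . f f], [L → . F ( L], [L → . b b], [L' → . L] }  — shift
  I1: { [F → ( . f num] }  — shift
  I2: { [L → F . ( L] }  — shift
  I3: { [L' → L .] }  — accept
  I4: { [L → b . b] }  — shift
  I5: { [F → f . ( L], [F → f . f] }  — shift
  I6: { [F → . ( f num], [F → . f ( L], [F → . f f], [F → f ( . L], [L → . F ( L], [L → . b b] }  — shift
  I7: { [F → f f .] }  — reduce
  I8: { [F → f ( L .] }  — reduce
  I9: { [L → b b .] }  — reduce
  I10: { [F → . ( f num], [F → . f ( L], [F → . f f], [L → . F ( L], [L → . b b], [L → F ( . L] }  — shift
  I11: { [L → F ( L .] }  — reduce
  I12: { [F → ( f . num] }  — shift
  I13: { [F → ( f num .] }  — reduce

No state contains both a complete item and a shift item.

Answer: No shift-reduce conflicts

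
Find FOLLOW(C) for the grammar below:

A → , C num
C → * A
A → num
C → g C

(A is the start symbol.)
In A → , C num: C is followed by num, add FIRST(num) \ {ε} = { 'num' }
In C → g C: C is at the end; this adds FOLLOW(C) to itself — nothing new

Taking the union: FOLLOW(C) = { 'num' }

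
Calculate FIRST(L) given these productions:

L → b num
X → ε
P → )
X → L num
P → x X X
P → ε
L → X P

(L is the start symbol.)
FIRST sets of the other non-terminals involved (by the same procedure, iterated to a fixed point):
  FIRST(X) = { ')', 'b', 'num', 'x', ε }
  FIRST(P) = { ')', 'x', ε }

From L → b num:
  - b is a terminal: add 'b' and stop
From L → X P:
  - X is a non-terminal: add FIRST(X) \ {ε} = { ')', 'b', 'num', 'x' }
    X is nullable, so continue to the next symbol
  - P is a non-terminal: add FIRST(P) \ {ε} = { ')', 'x' }
    P is nullable and nothing follows, so the whole right-hand side can vanish: ε ∈ FIRST(L)

Collecting: FIRST(L) = { ')', 'b', 'num', 'x', ε }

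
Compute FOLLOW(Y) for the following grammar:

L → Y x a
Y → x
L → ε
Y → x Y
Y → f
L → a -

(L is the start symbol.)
{ 'x' }

In L → Y x a: Y is followed by x a, add FIRST(x a) \ {ε} = { 'x' }
In Y → x Y: Y is at the end; this adds FOLLOW(Y) to itself — nothing new

Taking the union: FOLLOW(Y) = { 'x' }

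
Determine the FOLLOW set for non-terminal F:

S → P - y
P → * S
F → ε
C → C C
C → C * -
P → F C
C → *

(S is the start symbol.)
To compute FOLLOW(F), find every occurrence of F on a right-hand side N → α F β: add FIRST(β) \ {ε}, and if β is empty or nullable also add FOLLOW(N). Iterate to a fixed point.

In P → F C: F is followed by C, add FIRST(C) \ {ε} = { '*' }

Taking the union: FOLLOW(F) = { '*' }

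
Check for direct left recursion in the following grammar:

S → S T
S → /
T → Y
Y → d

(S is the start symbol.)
Yes, S is left-recursive

S → S T: LEFT RECURSIVE (starts with S)
S → /: starts with '/'
T → Y: starts with Y
Y → d: starts with d

The grammar has direct left recursion on: S.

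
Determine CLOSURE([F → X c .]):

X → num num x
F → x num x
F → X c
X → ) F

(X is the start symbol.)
{ [F → X c .] }

To compute CLOSURE, for each item [A → α.Bβ] where B is a non-terminal, add [B → .γ] for all productions B → γ; repeat for the newly added items until nothing changes.

Start with: [F → X c .]
The dot is at the end, so nothing is added.

CLOSURE = { [F → X c .] }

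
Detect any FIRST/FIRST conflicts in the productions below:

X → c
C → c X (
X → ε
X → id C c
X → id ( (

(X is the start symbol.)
A FIRST/FIRST conflict occurs when two productions N → α and N → β for the same non-terminal have FIRST(α) ∩ FIRST(β) ≠ ∅ (with ε ∈ FIRST of a nullable right-hand side, so two nullable alternatives also conflict).

Productions for X:
  X → c: FIRST = { 'c' }
  X → ε: FIRST = { ε }
  X → id C c: FIRST = { 'id' }
  X → id ( (: FIRST = { 'id' }
C has only one production, so no FIRST/FIRST conflict is possible there.

Conflict for X: X → id C c and X → id ( (
  Overlap: { 'id' }

Answer: Yes. X → id C c / X → id '(' '(' on { 'id' }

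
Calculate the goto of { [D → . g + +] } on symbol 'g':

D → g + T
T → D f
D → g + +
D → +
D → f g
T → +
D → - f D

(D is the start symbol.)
{ [D → g . + +] }

GOTO(I, 'g') = CLOSURE({ [A → αX.β] : [A → α.Xβ] ∈ I, X = 'g' })

Items with dot before 'g', with the dot advanced:
  [D → . g + +] → [D → g . + +]
Closure adds nothing (no advanced item has the dot before a non-terminal).

GOTO = { [D → g . + +] }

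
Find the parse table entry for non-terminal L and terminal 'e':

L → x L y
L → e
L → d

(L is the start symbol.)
To find M[L, 'e'], we find productions for L where 'e' is in the predict set (PREDICT(N → α) = (FIRST(α) \ {ε}) ∪ (FOLLOW(N) if α ⇒* ε)).

L → x L y: PREDICT = { 'x' }
L → e: PREDICT = { 'e' }
  'e' is in predict set, so this production goes in M[L, 'e']
L → d: PREDICT = { 'd' }

M[L, 'e'] = L → e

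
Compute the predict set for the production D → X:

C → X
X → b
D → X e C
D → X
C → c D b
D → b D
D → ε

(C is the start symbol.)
{ 'b' }

PREDICT(D → X) = (FIRST(RHS) \ {ε}) ∪ (FOLLOW(D) if ε ∈ FIRST(RHS), i.e. RHS ⇒* ε)
FIRST(X) = { 'b' }
FIRST(X) = { 'b' }
ε ∉ FIRST(X), so FOLLOW(D) is not added.
PREDICT(D → X) = { 'b' }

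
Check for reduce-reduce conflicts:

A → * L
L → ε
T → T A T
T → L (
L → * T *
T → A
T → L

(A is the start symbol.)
A reduce-reduce conflict occurs when an LR(0) state has two complete items [A → α .] and [B → β .] — both call for a reduction, and with no lookahead the parser cannot choose between them.

Augment with A' → A and build the canonical LR(0) collection (I0 = CLOSURE({[A' → . A]}), then GOTO on every symbol after a dot until no new states appear). It has 14 states:
  I0: { [A → . * L], [A' → . A] }  — shift
  I1: { [A → * . L], [L → . * T *], [L → .] }  — shift, reduce
  I2: { [A' → A .] }  — accept
  I3: { [A → . * L], [L → * . T *], [L → . * T *], [L → .], [T → . A], [T → . L (], [T → . L], [T → . T A T] }  — shift, reduce
  I4: { [A → * L .] }  — reduce
  I5: { [A → * . L], [A → . * L], [L → * . T *], [L → . * T *], [L → .], [T → . A], [T → . L (], [T → . L], [T → . T A T] }  — shift, reduce
  I6: { [T → A .] }  — reduce
  I7: { [T → L . (], [T → L .] }  — shift, reduce
  I8: { [A → . * L], [L → * T . *], [T → T . A T] }  — shift
  I9: { [A → * . L], [L → * T * .], [L → . * T *], [L → .] }  — shift, 2 reduces
  I10: { [A → . * L], [L → . * T *], [L → .], [T → . A], [T → . L (], [T → . L], [T → . T A T], [T → T A . T] }  — shift, reduce
  I11: { [A → . * L], [T → T . A T], [T → T A T .] }  — shift, reduce
  I12: { [T → L ( .] }  — reduce
  I13: { [A → * L .], [T → L . (], [T → L .] }  — shift, 2 reduces

I9 contains complete items [L → .], [L → * T * .] — reduce-reduce conflict.
I13 contains complete items [A → * L .], [T → L .] — reduce-reduce conflict.

Answer: Yes — I9: [L → .] vs [L → * T * .]; I13: [A → * L .] vs [T → L .]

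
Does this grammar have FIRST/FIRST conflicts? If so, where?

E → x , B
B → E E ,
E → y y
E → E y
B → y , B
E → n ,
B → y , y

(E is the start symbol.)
A FIRST/FIRST conflict occurs when two productions N → α and N → β for the same non-terminal have FIRST(α) ∩ FIRST(β) ≠ ∅ (with ε ∈ FIRST of a nullable right-hand side, so two nullable alternatives also conflict).

FIRST sets of the non-terminals at (or reachable through a nullable prefix from) the front of some alternative:
  FIRST(E) = { 'n', 'x', 'y' }

Productions for E:
  E → x , B: FIRST = { 'x' }
  E → y y: FIRST = { 'y' }
  E → E y: FIRST = { 'n', 'x', 'y' }
  E → n ,: FIRST = { 'n' }
Productions for B:
  B → E E ,: FIRST = { 'n', 'x', 'y' }
  B → y , B: FIRST = { 'y' }
  B → y , y: FIRST = { 'y' }

Conflict for E: E → x , B and E → E y
  Overlap: { 'x' }
Conflict for E: E → y y and E → E y
  Overlap: { 'y' }
Conflict for E: E → E y and E → n ,
  Overlap: { 'n' }
Conflict for B: B → E E , and B → y , B
  Overlap: { 'y' }
Conflict for B: B → E E , and B → y , y
  Overlap: { 'y' }
Conflict for B: B → y , B and B → y , y
  Overlap: { 'y' }

Answer: Yes. E → x ',' B / E → E y on { 'x' }; E → y y / E → E y on { 'y' }; E → E y / E → n ',' on { 'n' }; B → E E ',' / B → y ',' B on { 'y' }; B → E E ',' / B → y ',' y on { 'y' }; B → y ',' B / B → y ',' y on { 'y' }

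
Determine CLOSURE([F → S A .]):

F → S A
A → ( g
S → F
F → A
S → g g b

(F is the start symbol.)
To compute CLOSURE, for each item [A → α.Bβ] where B is a non-terminal, add [B → .γ] for all productions B → γ; repeat for the newly added items until nothing changes.

Start with: [F → S A .]
The dot is at the end, so nothing is added.

CLOSURE = { [F → S A .] }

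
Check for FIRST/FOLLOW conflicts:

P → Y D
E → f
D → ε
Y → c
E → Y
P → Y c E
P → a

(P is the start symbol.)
A FIRST/FOLLOW conflict occurs when a non-terminal N has a nullable alternative N → β (β ⇒* ε) and another alternative N → α with FIRST(α) ∩ FOLLOW(N) ≠ ∅: on such a lookahead the parser cannot decide between expanding α and letting N vanish via β.

Nullable non-terminals: D.
D has a nullable alternative but only one production, so nothing to check.

E, P, Y have no nullable alternative, so no FIRST/FOLLOW check is needed there.

No FIRST/FOLLOW conflicts found.

Answer: No FIRST/FOLLOW conflicts.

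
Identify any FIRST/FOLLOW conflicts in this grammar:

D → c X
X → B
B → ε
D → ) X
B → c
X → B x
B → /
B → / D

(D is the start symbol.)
Yes. X → B x with FOLLOW(X) on { 'x' }

A FIRST/FOLLOW conflict occurs when a non-terminal N has a nullable alternative N → β (β ⇒* ε) and another alternative N → α with FIRST(α) ∩ FOLLOW(N) ≠ ∅: on such a lookahead the parser cannot decide between expanding α and letting N vanish via β.

Nullable non-terminals: B, X.
FIRST sets used below: FIRST(B) = { '/', 'c', ε }

B: nullable alternative(s) B → ε; FOLLOW(B) = { $, 'x' }
  B → ε: FIRST \ {ε} = { } — this is the only nullable alternative, skip
  B → c: FIRST \ {ε} = { 'c' } — disjoint from FOLLOW(B)
  B → /: FIRST \ {ε} = { '/' } — disjoint from FOLLOW(B)
  B → / D: FIRST \ {ε} = { '/' } — disjoint from FOLLOW(B)

X: nullable alternative(s) X → B; FOLLOW(X) = { $, 'x' }
  X → B: FIRST \ {ε} = { '/', 'c' } — this is the only nullable alternative, skip
  X → B x: FIRST \ {ε} = { '/', 'c', 'x' } — overlaps FOLLOW(X) on { 'x' }: CONFLICT

D has no nullable alternative, so no FIRST/FOLLOW check is needed there.

So the grammar has 1 FIRST/FOLLOW conflict (marked CONFLICT above).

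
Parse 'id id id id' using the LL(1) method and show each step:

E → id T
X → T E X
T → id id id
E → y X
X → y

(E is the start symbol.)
LL(1) parsing maintains a stack (initially the start symbol over $) and the input. At each step: if the stack top is a terminal, match it against the current input token; if it is a non-terminal N, replace it with the RHS of M[N, lookahead] (the unique production whose predict set contains the lookahead).

Stack is shown with the top on the left.

Stack       Input          Action
---------------------------------
E $         id id id id $  output E → id T
id T $      id id id id $  match 'id'
T $         id id id $     output T → id id id
id id id $  id id id $     match 'id'
id id $     id id $        match 'id'
id $        id $           match 'id'
$           $              accept

The string is accepted.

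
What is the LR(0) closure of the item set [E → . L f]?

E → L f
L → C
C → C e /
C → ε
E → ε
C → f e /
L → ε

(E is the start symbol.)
{ [C → . C e /], [C → . f e /], [C → .], [E → . L f], [L → . C], [L → .] }

Start with: [E → . L f]
  [E → . L f] has the dot before L: add [L → . C], [L → .]
  [L → . C] has the dot before C: add [C → . C e /], [C → .], [C → . f e /]
No further items can be added.

CLOSURE = { [C → . C e /], [C → . f e /], [C → .], [E → . L f], [L → . C], [L → .] }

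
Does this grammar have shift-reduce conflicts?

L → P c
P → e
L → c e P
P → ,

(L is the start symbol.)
No shift-reduce conflicts

Augment with L' → L and build the canonical LR(0) collection (I0 = CLOSURE({[L' → . L]}), then GOTO on every symbol after a dot until no new states appear). It has 9 states:
  I0: { [L → . P c], [L → . c e P], [L' → . L], [P → . ,], [P → . e] }  — shift
  I1: { [P → , .] }  — reduce
  I2: { [L' → L .] }  — accept
  I3: { [L → P . c] }  — shift
  I4: { [L → c . e P] }  — shift
  I5: { [P → e .] }  — reduce
  I6: { [L → c e . P], [P → . ,], [P → . e] }  — shift
  I7: { [L → c e P .] }  — reduce
  I8: { [L → P c .] }  — reduce

No state contains both a complete item and a shift item.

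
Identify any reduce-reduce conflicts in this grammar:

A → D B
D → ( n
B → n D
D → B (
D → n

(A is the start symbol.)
A reduce-reduce conflict occurs when an LR(0) state has two complete items [A → α .] and [B → β .] — both call for a reduction, and with no lookahead the parser cannot choose between them.

Augment with A' → A and build the canonical LR(0) collection (I0 = CLOSURE({[A' → . A]}), then GOTO on every symbol after a dot until no new states appear). It has 11 states:
  I0: { [A → . D B], [A' → . A], [B → . n D], [D → . ( n], [D → . B (], [D → . n] }  — shift
  I1: { [D → ( . n] }  — shift
  I2: { [A' → A .] }  — accept
  I3: { [D → B . (] }  — shift
  I4: { [A → D . B], [B → . n D] }  — shift
  I5: { [B → . n D], [B → n . D], [D → . ( n], [D → . B (], [D → . n], [D → n .] }  — shift, reduce
  I6: { [B → n D .] }  — reduce
  I7: { [A → D B .] }  — reduce
  I8: { [B → . n D], [B → n . D], [D → . ( n], [D → . B (], [D → . n] }  — shift
  I9: { [D → B ( .] }  — reduce
  I10: { [D → ( n .] }  — reduce

No state contains more than one complete item.

Answer: No reduce-reduce conflicts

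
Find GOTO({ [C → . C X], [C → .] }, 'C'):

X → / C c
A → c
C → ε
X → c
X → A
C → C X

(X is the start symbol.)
{ [A → . c], [C → C . X], [X → . / C c], [X → . A], [X → . c] }

GOTO(I, 'C') = CLOSURE({ [A → αX.β] : [A → α.Xβ] ∈ I, X = 'C' })

Items with dot before 'C', with the dot advanced:
  [C → . C X] → [C → C . X]
Closure of the advanced items:
  [C → C . X] has the dot before X: add [X → . / C c], [X → . c], [X → . A]
  [X → . A] has the dot before A: add [A → . c]

GOTO = { [A → . c], [C → C . X], [X → . / C c], [X → . A], [X → . c] }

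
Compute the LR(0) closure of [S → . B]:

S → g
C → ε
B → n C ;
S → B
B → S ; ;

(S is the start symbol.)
To compute CLOSURE, for each item [A → α.Bβ] where B is a non-terminal, add [B → .γ] for all productions B → γ; repeat for the newly added items until nothing changes.

Start with: [S → . B]
  [S → . B] has the dot before B: add [B → . n C ;], [B → . S ; ;]
  [B → . S ; ;] has the dot before S: add [S → . g]
No further items can be added.

CLOSURE = { [B → . S ; ;], [B → . n C ;], [S → . B], [S → . g] }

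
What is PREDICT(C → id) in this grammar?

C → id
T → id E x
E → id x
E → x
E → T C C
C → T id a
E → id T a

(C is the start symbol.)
PREDICT(C → id) = (FIRST(RHS) \ {ε}) ∪ (FOLLOW(C) if ε ∈ FIRST(RHS), i.e. RHS ⇒* ε)
FIRST(id) = { 'id' }
ε ∉ FIRST(id), so FOLLOW(C) is not added.
PREDICT(C → id) = { 'id' }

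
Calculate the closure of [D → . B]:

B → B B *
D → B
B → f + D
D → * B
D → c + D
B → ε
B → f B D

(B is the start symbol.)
To compute CLOSURE, for each item [A → α.Bβ] where B is a non-terminal, add [B → .γ] for all productions B → γ; repeat for the newly added items until nothing changes.

Start with: [D → . B]
  [D → . B] has the dot before B: add [B → . B B *], [B → . f + D], [B → .], [B → . f B D]
No further items can be added.

CLOSURE = { [B → . B B *], [B → . f + D], [B → . f B D], [B → .], [D → . B] }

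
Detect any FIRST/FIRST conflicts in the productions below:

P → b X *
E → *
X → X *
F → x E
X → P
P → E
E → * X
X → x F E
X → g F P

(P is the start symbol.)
Yes. E → '*' / E → '*' X on { '*' }; X → X '*' / X → P on { '*', 'b' }; X → X '*' / X → x F E on { 'x' }; X → X '*' / X → g F P on { 'g' }

A FIRST/FIRST conflict occurs when two productions N → α and N → β for the same non-terminal have FIRST(α) ∩ FIRST(β) ≠ ∅ (with ε ∈ FIRST of a nullable right-hand side, so two nullable alternatives also conflict).

FIRST sets of the non-terminals at (or reachable through a nullable prefix from) the front of some alternative:
  FIRST(E) = { '*' }
  FIRST(X) = { '*', 'b', 'g', 'x' }
  FIRST(P) = { '*', 'b' }

Productions for P:
  P → b X *: FIRST = { 'b' }
  P → E: FIRST = { '*' }
Productions for E:
  E → *: FIRST = { '*' }
  E → * X: FIRST = { '*' }
Productions for X:
  X → X *: FIRST = { '*', 'b', 'g', 'x' }
  X → P: FIRST = { '*', 'b' }
  X → x F E: FIRST = { 'x' }
  X → g F P: FIRST = { 'g' }
F has only one production, so no FIRST/FIRST conflict is possible there.

Conflict for E: E → * and E → * X
  Overlap: { '*' }
Conflict for X: X → X * and X → P
  Overlap: { '*', 'b' }
Conflict for X: X → X * and X → x F E
  Overlap: { 'x' }
Conflict for X: X → X * and X → g F P
  Overlap: { 'g' }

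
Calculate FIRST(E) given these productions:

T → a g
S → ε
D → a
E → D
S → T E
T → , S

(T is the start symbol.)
To compute FIRST(E), examine every production with E on the left-hand side, reading each right-hand side left to right until a non-nullable symbol is reached.

FIRST sets of the other non-terminals involved (by the same procedure, iterated to a fixed point):
  FIRST(D) = { 'a' }

From E → D:
  - D is a non-terminal: add FIRST(D) \ {ε} = { 'a' }
    D is not nullable, so stop

Collecting: FIRST(E) = { 'a' }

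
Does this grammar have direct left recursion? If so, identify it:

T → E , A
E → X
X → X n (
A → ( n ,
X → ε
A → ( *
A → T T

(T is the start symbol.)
Yes, X is left-recursive

Direct left recursion occurs when N → N α for some non-terminal N (the right-hand side begins with the left-hand side itself).

T → E , A: starts with E
E → X: starts with X
X → X n (: LEFT RECURSIVE (starts with X)
A → ( n ,: starts with '('
X → ε: starts with ε
A → ( *: starts with '('
A → T T: starts with T

The grammar has direct left recursion on: X.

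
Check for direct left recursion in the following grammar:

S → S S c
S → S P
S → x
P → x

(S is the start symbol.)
Yes, S is left-recursive

Direct left recursion occurs when N → N α for some non-terminal N (the right-hand side begins with the left-hand side itself).

S → S S c: LEFT RECURSIVE (starts with S)
S → S P: LEFT RECURSIVE (starts with S)
S → x: starts with x
P → x: starts with x

The grammar has direct left recursion on: S.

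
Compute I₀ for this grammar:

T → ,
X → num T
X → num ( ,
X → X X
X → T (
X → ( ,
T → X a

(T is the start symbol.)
{ [T → . ,], [T → . X a], [T' → . T], [X → . ( ,], [X → . T (], [X → . X X], [X → . num ( ,], [X → . num T] }

First, augment the grammar with T' → T
I₀ = CLOSURE({ [T' → . T] }):
  [T' → . T] has the dot before T: add [T → . ,], [T → . X a]
  [T → . X a] has the dot before X: add [X → . num T], [X → . num ( ,], [X → . X X], [X → . T (], [X → . ( ,]
No further items can be added.

I₀ = { [T → . ,], [T → . X a], [T' → . T], [X → . ( ,], [X → . T (], [X → . X X], [X → . num ( ,], [X → . num T] }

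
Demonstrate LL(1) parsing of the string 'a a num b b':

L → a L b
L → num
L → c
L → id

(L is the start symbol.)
LL(1) parsing maintains a stack (initially the start symbol over $) and the input. At each step: if the stack top is a terminal, match it against the current input token; if it is a non-terminal N, replace it with the RHS of M[N, lookahead] (the unique production whose predict set contains the lookahead).

Stack is shown with the top on the left.

Stack      Input          Action
--------------------------------
L $        a a num b b $  output L → a L b
a L b $    a a num b b $  match 'a'
L b $      a num b b $    output L → a L b
a L b b $  a num b b $    match 'a'
L b b $    num b b $      output L → num
num b b $  num b b $      match 'num'
b b $      b b $          match 'b'
b $        b $            match 'b'
$          $              accept

The string is accepted.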